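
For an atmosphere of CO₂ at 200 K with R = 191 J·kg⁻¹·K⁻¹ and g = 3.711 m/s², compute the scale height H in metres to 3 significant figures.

H ≈ 10300 m

The scale height of an isothermal atmosphere is H = RT/g.
H = 191 × 200 / 3.711 = 38200/3.711 = 10294 m.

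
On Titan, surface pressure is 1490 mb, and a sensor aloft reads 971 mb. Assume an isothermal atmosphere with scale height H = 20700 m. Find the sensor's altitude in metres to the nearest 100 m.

z ≈ 8900 m

Invert the barometric formula: z = H ln(P₀/P).
P₀/P = 1490/971 = 1.5345; ln(1.5345) = 0.42820.
z = 20700 × 0.42820 = 8863.7 m.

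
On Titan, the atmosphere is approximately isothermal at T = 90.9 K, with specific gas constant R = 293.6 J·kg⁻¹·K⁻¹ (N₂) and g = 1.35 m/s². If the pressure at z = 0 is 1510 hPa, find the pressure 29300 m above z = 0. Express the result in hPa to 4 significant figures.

Scale height: H = RT/g = 293.6 × 90.9 / 1.35 = 19769 m.
Barometric formula: P = P₀ exp(−z/H).
z/H = 29300/19769 = 1.4821; exp(−1.4821) = 0.22716.
P = 1510 × 0.22716 = 343.01 hPa.

P ≈ 343.0 hPa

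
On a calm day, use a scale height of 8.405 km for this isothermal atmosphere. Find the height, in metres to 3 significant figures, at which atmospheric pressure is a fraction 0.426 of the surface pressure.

z ≈ 7170 m

Set P/P₀ = exp(−z/H) = 0.426, so z = −H ln(0.426).
−ln(0.426) = 0.85332; z = 8405.0 × 0.85332 = 7172.2 m.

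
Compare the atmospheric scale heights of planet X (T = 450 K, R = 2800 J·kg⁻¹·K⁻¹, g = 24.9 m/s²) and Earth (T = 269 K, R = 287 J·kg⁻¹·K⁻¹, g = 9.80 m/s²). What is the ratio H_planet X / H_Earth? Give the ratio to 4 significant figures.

H = RT/g for each body.
H_planet X = 2800 × 450 / 24.9 = 50602 m.
H_Earth = 287 × 269 / 9.80 = 7877.9 m.
H_planet X/H_Earth = 50602/7877.9 = 6.4233.

H_planet X/H_Earth ≈ 6.423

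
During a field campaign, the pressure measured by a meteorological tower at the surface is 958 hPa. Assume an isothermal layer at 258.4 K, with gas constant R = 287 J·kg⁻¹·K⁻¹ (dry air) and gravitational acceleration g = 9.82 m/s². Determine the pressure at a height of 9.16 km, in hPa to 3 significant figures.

P ≈ 285 hPa

Scale height: H = RT/g = 287 × 258.4 / 9.82 = 7552.0 m.
Barometric formula: P = P₀ exp(−z/H).
z/H = 9160.0/7552.0 = 1.2129; exp(−1.2129) = 0.29733.
P = 958 × 0.29733 = 284.84 hPa.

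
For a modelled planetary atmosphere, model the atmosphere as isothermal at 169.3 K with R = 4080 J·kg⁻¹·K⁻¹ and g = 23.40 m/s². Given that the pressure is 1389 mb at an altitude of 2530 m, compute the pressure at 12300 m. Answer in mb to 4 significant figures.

P ≈ 997.6 mb

Scale height: H = RT/g = 4080 × 169.3 / 23.40 = 29519 m.
Between two levels, P₂ = P₁ exp(−Δz/H) with Δz = z₂ − z₁.
Δz = 12300 − 2530.0 = 9770.0 m; Δz/H = 9770.0/29519 = 0.33097.
P₂ = 1389 × exp(−0.33097) = 1389 × 0.71823 = 997.62 mb.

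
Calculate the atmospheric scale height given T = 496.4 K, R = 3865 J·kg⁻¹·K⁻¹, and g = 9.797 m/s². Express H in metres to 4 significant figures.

The scale height of an isothermal atmosphere is H = RT/g.
H = 3865 × 496.4 / 9.797 = 1918600/9.797 = 195840 m.

H ≈ 195800 m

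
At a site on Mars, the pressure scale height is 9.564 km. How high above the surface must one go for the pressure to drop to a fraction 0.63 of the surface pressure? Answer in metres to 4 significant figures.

z ≈ 4419 m

Set P/P₀ = exp(−z/H) = 0.63, so z = −H ln(0.63).
−ln(0.63) = 0.46204; z = 9564.0 × 0.46204 = 4419.0 m.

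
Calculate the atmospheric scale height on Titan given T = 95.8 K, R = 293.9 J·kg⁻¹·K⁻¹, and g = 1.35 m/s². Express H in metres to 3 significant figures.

H ≈ 20900 m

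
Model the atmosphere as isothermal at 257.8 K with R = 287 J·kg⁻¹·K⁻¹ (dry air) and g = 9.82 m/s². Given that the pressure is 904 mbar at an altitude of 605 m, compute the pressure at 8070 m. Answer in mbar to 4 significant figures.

Scale height: H = RT/g = 287 × 257.8 / 9.82 = 7534.5 m.
Between two levels, P₂ = P₁ exp(−Δz/H) with Δz = z₂ − z₁.
Δz = 8070.0 − 605.00 = 7465.0 m; Δz/H = 7465.0/7534.5 = 0.99078.
P₂ = 904 × exp(−0.99078) = 904 × 0.37129 = 335.65 mbar.

P ≈ 335.6 mbar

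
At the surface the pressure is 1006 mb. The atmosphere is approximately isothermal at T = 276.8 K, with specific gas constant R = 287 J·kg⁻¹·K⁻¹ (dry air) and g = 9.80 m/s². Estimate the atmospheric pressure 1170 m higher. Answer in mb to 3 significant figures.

Scale height: H = RT/g = 287 × 276.8 / 9.80 = 8106.3 m.
Barometric formula: P = P₀ exp(−z/H).
z/H = 1170.0/8106.3 = 0.14433; exp(−0.14433) = 0.86560.
P = 1006 × 0.86560 = 870.79 mb.

P ≈ 871 mb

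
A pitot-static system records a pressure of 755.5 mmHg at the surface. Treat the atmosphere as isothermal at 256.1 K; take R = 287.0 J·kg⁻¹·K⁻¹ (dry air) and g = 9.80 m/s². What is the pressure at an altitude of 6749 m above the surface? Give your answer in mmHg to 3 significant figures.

P ≈ 307 mmHg

Scale height: H = RT/g = 287.0 × 256.1 / 9.80 = 7500.1 m.
Barometric formula: P = P₀ exp(−z/H).
z/H = 6749.0/7500.1 = 0.89985; exp(−0.89985) = 0.40663.
P = 755.5 × 0.40663 = 307.21 mmHg.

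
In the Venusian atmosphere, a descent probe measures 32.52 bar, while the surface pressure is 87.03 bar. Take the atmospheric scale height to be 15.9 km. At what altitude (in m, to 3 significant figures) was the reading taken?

z ≈ 15700 m

Invert the barometric formula: z = H ln(P₀/P).
P₀/P = 87.03/32.52 = 2.6762; ln(2.6762) = 0.98440.
z = 15900 × 0.98440 = 15652 m.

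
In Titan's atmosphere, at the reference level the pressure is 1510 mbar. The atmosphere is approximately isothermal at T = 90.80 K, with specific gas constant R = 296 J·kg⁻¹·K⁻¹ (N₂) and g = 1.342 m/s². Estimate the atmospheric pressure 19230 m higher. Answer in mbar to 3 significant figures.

P ≈ 578 mbar

Scale height: H = RT/g = 296 × 90.80 / 1.342 = 20027 m.
Barometric formula: P = P₀ exp(−z/H).
z/H = 19230/20027 = 0.96020; exp(−0.96020) = 0.38282.
P = 1510 × 0.38282 = 578.06 mbar.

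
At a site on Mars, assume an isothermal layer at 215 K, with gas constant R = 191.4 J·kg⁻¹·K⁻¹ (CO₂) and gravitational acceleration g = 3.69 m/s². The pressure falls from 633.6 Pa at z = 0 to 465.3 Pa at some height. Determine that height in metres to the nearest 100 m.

z ≈ 3400 m

Scale height: H = RT/g = 191.4 × 215 / 3.69 = 11152 m.
Invert the barometric formula: z = H ln(P₀/P).
P₀/P = 633.6/465.3 = 1.3617; ln(1.3617) = 0.30873.
z = 11152 × 0.30873 = 3443.0 m.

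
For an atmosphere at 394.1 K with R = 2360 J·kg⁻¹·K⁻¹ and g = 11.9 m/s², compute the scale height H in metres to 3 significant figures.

The scale height of an isothermal atmosphere is H = RT/g.
H = 2360 × 394.1 / 11.9 = 930080/11.9 = 78158 m.

H ≈ 78200 m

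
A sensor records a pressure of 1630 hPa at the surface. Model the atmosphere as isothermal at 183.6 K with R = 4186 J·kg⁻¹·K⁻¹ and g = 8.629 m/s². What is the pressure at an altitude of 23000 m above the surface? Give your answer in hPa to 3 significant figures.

P ≈ 1260 hPa

Scale height: H = RT/g = 4186 × 183.6 / 8.629 = 89066 m.
Barometric formula: P = P₀ exp(−z/H).
z/H = 23000/89066 = 0.25824; exp(−0.25824) = 0.77241.
P = 1630 × 0.77241 = 1259.0 hPa.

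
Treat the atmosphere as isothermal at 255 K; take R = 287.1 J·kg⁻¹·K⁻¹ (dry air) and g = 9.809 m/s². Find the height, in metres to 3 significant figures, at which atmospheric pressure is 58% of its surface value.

Scale height: H = RT/g = 287.1 × 255 / 9.809 = 7463.6 m.
Set P/P₀ = exp(−z/H) = 0.58, so z = −H ln(0.58).
−ln(0.58) = 0.54473; z = 7463.6 × 0.54473 = 4065.6 m.

z ≈ 4070 m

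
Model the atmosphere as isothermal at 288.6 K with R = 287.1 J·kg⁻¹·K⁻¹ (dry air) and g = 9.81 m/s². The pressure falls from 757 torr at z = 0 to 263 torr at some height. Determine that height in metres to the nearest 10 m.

z ≈ 8930 m

Scale height: H = RT/g = 287.1 × 288.6 / 9.81 = 8446.2 m.
Invert the barometric formula: z = H ln(P₀/P).
P₀/P = 757/263 = 2.8783; ln(2.8783) = 1.0572.
z = 8446.2 × 1.0572 = 8929.3 m.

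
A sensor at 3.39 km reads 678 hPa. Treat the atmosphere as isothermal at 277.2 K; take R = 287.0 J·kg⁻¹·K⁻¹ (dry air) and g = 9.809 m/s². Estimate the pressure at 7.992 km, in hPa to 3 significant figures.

Scale height: H = RT/g = 287.0 × 277.2 / 9.809 = 8110.6 m.
Between two levels, P₂ = P₁ exp(−Δz/H) with Δz = z₂ − z₁.
Δz = 7992.0 − 3390.0 = 4602.0 m; Δz/H = 4602.0/8110.6 = 0.56741.
P₂ = 678 × exp(−0.56741) = 678 × 0.56699 = 384.42 hPa.

P ≈ 384 hPa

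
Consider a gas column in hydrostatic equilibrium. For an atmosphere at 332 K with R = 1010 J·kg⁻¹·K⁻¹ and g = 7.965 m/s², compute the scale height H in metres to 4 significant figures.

The scale height of an isothermal atmosphere is H = RT/g.
H = 1010 × 332 / 7.965 = 335320/7.965 = 42099 m.

H ≈ 42100 m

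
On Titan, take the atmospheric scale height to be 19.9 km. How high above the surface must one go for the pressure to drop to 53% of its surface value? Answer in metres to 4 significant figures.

Set P/P₀ = exp(−z/H) = 0.53, so z = −H ln(0.53).
−ln(0.53) = 0.63488; z = 19900 × 0.63488 = 12634 m.

z ≈ 12630 m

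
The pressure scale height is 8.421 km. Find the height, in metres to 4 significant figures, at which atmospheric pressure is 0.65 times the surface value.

z ≈ 3628 m

Set P/P₀ = exp(−z/H) = 0.65, so z = −H ln(0.65).
−ln(0.65) = 0.43078; z = 8421.0 × 0.43078 = 3627.6 m.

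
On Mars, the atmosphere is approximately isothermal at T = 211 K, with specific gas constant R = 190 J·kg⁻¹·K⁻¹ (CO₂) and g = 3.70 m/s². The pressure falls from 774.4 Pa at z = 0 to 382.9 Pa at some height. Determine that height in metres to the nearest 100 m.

Scale height: H = RT/g = 190 × 211 / 3.70 = 10835 m.
Invert the barometric formula: z = H ln(P₀/P).
P₀/P = 774.4/382.9 = 2.0225; ln(2.0225) = 0.70433.
z = 10835 × 0.70433 = 7631.4 m.

z ≈ 7600 m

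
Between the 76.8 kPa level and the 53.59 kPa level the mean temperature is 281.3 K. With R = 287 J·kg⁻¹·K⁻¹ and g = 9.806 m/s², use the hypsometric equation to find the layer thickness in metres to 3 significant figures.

Δz ≈ 2960 m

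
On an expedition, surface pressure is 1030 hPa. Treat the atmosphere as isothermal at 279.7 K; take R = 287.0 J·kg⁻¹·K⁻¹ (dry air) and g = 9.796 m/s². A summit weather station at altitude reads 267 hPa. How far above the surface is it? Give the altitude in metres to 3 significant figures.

z ≈ 11100 m

Scale height: H = RT/g = 287.0 × 279.7 / 9.796 = 8194.6 m.
Invert the barometric formula: z = H ln(P₀/P).
P₀/P = 1030/267 = 3.8577; ln(3.8577) = 1.3501.
z = 8194.6 × 1.3501 = 11064 m.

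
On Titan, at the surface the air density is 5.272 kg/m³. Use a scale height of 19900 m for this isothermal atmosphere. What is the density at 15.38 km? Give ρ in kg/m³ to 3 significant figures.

In an isothermal atmosphere, density decays like pressure: ρ = ρ₀ exp(−z/H).
z/H = 15380/19900 = 0.77286; exp(−0.77286) = 0.46169.
ρ = 5.272 × 0.46169 = 2.4340 kg/m³.

ρ ≈ 2.43 kg/m³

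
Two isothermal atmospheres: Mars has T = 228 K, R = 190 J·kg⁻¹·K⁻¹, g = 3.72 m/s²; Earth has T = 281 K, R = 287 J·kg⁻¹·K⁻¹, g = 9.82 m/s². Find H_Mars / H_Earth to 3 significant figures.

H = RT/g for each body.
H_Mars = 190 × 228 / 3.72 = 11645 m.
H_Earth = 287 × 281 / 9.82 = 8212.5 m.
H_Mars/H_Earth = 11645/8212.5 = 1.4180.

H_Mars/H_Earth ≈ 1.42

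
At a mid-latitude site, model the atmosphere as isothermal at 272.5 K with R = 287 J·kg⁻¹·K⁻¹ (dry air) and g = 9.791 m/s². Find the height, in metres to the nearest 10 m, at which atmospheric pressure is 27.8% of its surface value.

Scale height: H = RT/g = 287 × 272.5 / 9.791 = 7987.7 m.
Set P/P₀ = exp(−z/H) = 0.278, so z = −H ln(0.278).
−ln(0.278) = 1.2801; z = 7987.7 × 1.2801 = 10225 m.

z ≈ 10230 m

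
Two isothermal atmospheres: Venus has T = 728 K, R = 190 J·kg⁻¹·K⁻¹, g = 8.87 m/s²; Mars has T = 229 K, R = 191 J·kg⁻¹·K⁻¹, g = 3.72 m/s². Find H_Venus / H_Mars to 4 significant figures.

H = RT/g for each body.
H_Venus = 190 × 728 / 8.87 = 15594 m.
H_Mars = 191 × 229 / 3.72 = 11758 m.
H_Venus/H_Mars = 15594/11758 = 1.3262.

H_Venus/H_Mars ≈ 1.326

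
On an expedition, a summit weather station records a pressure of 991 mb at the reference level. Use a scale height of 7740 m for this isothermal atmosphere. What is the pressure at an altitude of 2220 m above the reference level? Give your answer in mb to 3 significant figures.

P ≈ 744 mb

Barometric formula: P = P₀ exp(−z/H).
z/H = 2220.0/7740.0 = 0.28682; exp(−0.28682) = 0.75065.
P = 991 × 0.75065 = 743.89 mb.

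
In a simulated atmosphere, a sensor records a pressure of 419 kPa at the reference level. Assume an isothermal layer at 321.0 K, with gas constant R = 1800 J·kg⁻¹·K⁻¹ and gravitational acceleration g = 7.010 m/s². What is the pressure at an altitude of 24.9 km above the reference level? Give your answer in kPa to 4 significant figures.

Scale height: H = RT/g = 1800 × 321.0 / 7.010 = 82425 m.
Barometric formula: P = P₀ exp(−z/H).
z/H = 24900/82425 = 0.30209; exp(−0.30209) = 0.73927.
P = 419 × 0.73927 = 309.75 kPa.

P ≈ 309.8 kPa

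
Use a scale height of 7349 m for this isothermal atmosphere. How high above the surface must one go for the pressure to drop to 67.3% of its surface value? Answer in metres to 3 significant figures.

z ≈ 2910 m

Set P/P₀ = exp(−z/H) = 0.673, so z = −H ln(0.673).
−ln(0.673) = 0.39601; z = 7349.0 × 0.39601 = 2910.3 m.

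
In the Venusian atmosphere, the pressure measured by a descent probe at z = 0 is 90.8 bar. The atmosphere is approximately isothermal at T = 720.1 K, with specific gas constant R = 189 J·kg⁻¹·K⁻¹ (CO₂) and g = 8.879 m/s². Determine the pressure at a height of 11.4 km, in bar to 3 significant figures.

Scale height: H = RT/g = 189 × 720.1 / 8.879 = 15328 m.
Barometric formula: P = P₀ exp(−z/H).
z/H = 11400/15328 = 0.74374; exp(−0.74374) = 0.47533.
P = 90.8 × 0.47533 = 43.160 bar.

P ≈ 43.2 bar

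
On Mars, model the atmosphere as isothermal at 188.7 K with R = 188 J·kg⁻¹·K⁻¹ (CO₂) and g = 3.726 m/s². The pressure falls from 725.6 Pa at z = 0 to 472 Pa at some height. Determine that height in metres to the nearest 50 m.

z ≈ 4100 m

Scale height: H = RT/g = 188 × 188.7 / 3.726 = 9521.1 m.
Invert the barometric formula: z = H ln(P₀/P).
P₀/P = 725.6/472 = 1.5373; ln(1.5373) = 0.43003.
z = 9521.1 × 0.43003 = 4094.4 m.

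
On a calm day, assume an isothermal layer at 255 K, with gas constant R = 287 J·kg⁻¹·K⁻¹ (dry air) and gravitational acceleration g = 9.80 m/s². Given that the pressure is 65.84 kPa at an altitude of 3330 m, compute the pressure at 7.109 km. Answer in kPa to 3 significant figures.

P ≈ 39.7 kPa

Scale height: H = RT/g = 287 × 255 / 9.80 = 7467.9 m.
Between two levels, P₂ = P₁ exp(−Δz/H) with Δz = z₂ − z₁.
Δz = 7109.0 − 3330.0 = 3779.0 m; Δz/H = 3779.0/7467.9 = 0.50603.
P₂ = 65.84 × exp(−0.50603) = 65.84 × 0.60288 = 39.694 kPa.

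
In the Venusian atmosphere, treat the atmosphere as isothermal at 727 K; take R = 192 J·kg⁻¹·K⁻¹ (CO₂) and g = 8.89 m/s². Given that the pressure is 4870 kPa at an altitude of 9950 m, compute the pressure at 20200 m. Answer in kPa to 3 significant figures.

P ≈ 2540 kPa

Scale height: H = RT/g = 192 × 727 / 8.89 = 15701 m.
Between two levels, P₂ = P₁ exp(−Δz/H) with Δz = z₂ − z₁.
Δz = 20200 − 9950.0 = 10250 m; Δz/H = 10250/15701 = 0.65282.
P₂ = 4870 × exp(−0.65282) = 4870 × 0.52058 = 2535.2 kPa.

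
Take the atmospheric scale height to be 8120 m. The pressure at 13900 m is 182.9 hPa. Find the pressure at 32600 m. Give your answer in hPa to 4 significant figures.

P ≈ 18.28 hPa

Between two levels, P₂ = P₁ exp(−Δz/H) with Δz = z₂ − z₁.
Δz = 32600 − 13900 = 18700 m; Δz/H = 18700/8120.0 = 2.3030.
P₂ = 182.9 × exp(−2.3030) = 182.9 × 0.099959 = 18.283 hPa.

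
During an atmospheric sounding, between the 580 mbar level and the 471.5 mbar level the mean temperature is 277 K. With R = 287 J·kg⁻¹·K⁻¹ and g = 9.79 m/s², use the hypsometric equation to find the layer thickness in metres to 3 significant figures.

Hypsometric equation: Δz = (R T̄/g) ln(P₁/P₂).
R T̄/g = 287 × 277 / 9.79 = 8120.4 m.
ln(580/471.5) = ln(1.2301) = 0.20710.
Δz = 8120.4 × 0.20710 = 1681.7 m.

Δz ≈ 1680 m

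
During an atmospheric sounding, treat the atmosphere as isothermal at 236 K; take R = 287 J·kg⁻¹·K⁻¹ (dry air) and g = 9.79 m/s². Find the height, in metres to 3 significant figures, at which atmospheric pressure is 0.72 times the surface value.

Scale height: H = RT/g = 287 × 236 / 9.79 = 6918.5 m.
Set P/P₀ = exp(−z/H) = 0.72, so z = −H ln(0.72).
−ln(0.72) = 0.32850; z = 6918.5 × 0.32850 = 2272.7 m.

z ≈ 2270 m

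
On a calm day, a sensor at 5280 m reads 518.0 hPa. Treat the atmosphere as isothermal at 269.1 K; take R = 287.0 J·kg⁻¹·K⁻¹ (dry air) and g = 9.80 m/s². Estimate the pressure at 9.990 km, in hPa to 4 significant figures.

P ≈ 285.0 hPa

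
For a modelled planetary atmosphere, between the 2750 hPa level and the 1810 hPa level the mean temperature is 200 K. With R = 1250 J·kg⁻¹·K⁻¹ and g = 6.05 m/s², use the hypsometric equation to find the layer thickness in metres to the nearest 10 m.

Hypsometric equation: Δz = (R T̄/g) ln(P₁/P₂).
R T̄/g = 1250 × 200 / 6.05 = 41322 m.
ln(2750/1810) = ln(1.5193) = 0.41825.
Δz = 41322 × 0.41825 = 17283 m.

Δz ≈ 17280 m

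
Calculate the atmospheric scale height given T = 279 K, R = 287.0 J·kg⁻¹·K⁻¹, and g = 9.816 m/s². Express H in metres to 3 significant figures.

The scale height of an isothermal atmosphere is H = RT/g.
H = 287.0 × 279 / 9.816 = 80073/9.816 = 8157.4 m.

H ≈ 8160 m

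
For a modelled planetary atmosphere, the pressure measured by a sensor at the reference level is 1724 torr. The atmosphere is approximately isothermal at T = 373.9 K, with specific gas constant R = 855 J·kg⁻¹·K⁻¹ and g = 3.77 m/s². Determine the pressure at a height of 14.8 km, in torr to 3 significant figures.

Scale height: H = RT/g = 855 × 373.9 / 3.77 = 84797 m.
Barometric formula: P = P₀ exp(−z/H).
z/H = 14800/84797 = 0.17453; exp(−0.17453) = 0.83985.
P = 1724 × 0.83985 = 1447.9 torr.

P ≈ 1450 torr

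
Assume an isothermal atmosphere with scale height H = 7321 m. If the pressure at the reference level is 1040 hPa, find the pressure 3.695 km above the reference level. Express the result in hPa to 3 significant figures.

Barometric formula: P = P₀ exp(−z/H).
z/H = 3695.0/7321.0 = 0.50471; exp(−0.50471) = 0.60368.
P = 1040 × 0.60368 = 627.83 hPa.

P ≈ 628 hPa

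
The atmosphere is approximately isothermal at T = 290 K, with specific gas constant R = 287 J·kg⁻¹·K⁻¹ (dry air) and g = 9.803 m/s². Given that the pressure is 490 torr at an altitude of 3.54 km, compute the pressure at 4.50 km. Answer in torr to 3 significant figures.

Scale height: H = RT/g = 287 × 290 / 9.803 = 8490.3 m.
Between two levels, P₂ = P₁ exp(−Δz/H) with Δz = z₂ − z₁.
Δz = 4500.0 − 3540.0 = 960.00 m; Δz/H = 960.00/8490.3 = 0.11307.
P₂ = 490 × exp(−0.11307) = 490 × 0.89309 = 437.61 torr.

P ≈ 438 torr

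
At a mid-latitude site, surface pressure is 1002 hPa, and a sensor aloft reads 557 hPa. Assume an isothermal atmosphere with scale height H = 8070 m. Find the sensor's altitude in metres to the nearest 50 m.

z ≈ 4750 m

Invert the barometric formula: z = H ln(P₀/P).
P₀/P = 1002/557 = 1.7989; ln(1.7989) = 0.58718.
z = 8070.0 × 0.58718 = 4738.5 m.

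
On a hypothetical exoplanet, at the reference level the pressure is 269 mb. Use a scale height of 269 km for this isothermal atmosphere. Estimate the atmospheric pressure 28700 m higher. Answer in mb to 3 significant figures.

Barometric formula: P = P₀ exp(−z/H).
z/H = 28700/269000 = 0.10669; exp(−0.10669) = 0.89880.
P = 269 × 0.89880 = 241.78 mb.

P ≈ 242 mb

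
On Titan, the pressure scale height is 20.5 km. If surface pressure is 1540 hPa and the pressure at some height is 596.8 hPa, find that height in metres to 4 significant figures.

z ≈ 19430 m

Invert the barometric formula: z = H ln(P₀/P).
P₀/P = 1540/596.8 = 2.5804; ln(2.5804) = 0.94794.
z = 20500 × 0.94794 = 19433 m.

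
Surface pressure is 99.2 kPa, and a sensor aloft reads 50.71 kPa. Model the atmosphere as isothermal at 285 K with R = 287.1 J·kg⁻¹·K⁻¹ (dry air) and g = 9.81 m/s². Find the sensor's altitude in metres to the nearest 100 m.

Scale height: H = RT/g = 287.1 × 285 / 9.81 = 8340.8 m.
Invert the barometric formula: z = H ln(P₀/P).
P₀/P = 99.2/50.71 = 1.9562; ln(1.9562) = 0.67100.
z = 8340.8 × 0.67100 = 5596.7 m.

z ≈ 5600 m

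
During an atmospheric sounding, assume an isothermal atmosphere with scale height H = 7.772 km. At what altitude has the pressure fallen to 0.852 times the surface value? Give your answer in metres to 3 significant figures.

Set P/P₀ = exp(−z/H) = 0.852, so z = −H ln(0.852).
−ln(0.852) = 0.16017; z = 7772.0 × 0.16017 = 1244.8 m.

z ≈ 1240 m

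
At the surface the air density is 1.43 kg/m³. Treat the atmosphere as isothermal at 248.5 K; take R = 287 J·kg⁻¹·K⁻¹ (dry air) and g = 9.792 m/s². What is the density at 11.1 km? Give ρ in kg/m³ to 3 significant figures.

ρ ≈ 0.312 kg/m³

Scale height: H = RT/g = 287 × 248.5 / 9.792 = 7283.4 m.
In an isothermal atmosphere, density decays like pressure: ρ = ρ₀ exp(−z/H).
z/H = 11100/7283.4 = 1.5240; exp(−1.5240) = 0.21784.
ρ = 1.43 × 0.21784 = 0.31151 kg/m³.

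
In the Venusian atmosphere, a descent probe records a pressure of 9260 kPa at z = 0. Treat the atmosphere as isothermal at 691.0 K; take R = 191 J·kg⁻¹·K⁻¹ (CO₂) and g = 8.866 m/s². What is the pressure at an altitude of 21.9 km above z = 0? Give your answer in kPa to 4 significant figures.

P ≈ 2127 kPa

Scale height: H = RT/g = 191 × 691.0 / 8.866 = 14886 m.
Barometric formula: P = P₀ exp(−z/H).
z/H = 21900/14886 = 1.4712; exp(−1.4712) = 0.22965.
P = 9260 × 0.22965 = 2126.6 kPa.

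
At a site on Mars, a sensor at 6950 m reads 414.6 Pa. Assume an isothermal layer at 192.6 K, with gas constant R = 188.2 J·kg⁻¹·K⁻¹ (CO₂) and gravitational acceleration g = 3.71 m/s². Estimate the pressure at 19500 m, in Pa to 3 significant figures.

P ≈ 115 Pa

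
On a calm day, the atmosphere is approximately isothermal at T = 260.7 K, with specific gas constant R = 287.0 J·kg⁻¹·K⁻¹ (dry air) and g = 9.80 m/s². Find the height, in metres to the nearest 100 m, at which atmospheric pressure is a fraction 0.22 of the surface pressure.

z ≈ 11600 m

Scale height: H = RT/g = 287.0 × 260.7 / 9.80 = 7634.8 m.
Set P/P₀ = exp(−z/H) = 0.22, so z = −H ln(0.22).
−ln(0.22) = 1.5141; z = 7634.8 × 1.5141 = 11560 m.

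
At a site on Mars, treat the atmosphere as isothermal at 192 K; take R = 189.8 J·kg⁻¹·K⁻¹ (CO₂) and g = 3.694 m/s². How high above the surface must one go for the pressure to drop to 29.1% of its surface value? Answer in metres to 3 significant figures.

z ≈ 12200 m

Scale height: H = RT/g = 189.8 × 192 / 3.694 = 9865.1 m.
Set P/P₀ = exp(−z/H) = 0.291, so z = −H ln(0.291).
−ln(0.291) = 1.2344; z = 9865.1 × 1.2344 = 12177 m.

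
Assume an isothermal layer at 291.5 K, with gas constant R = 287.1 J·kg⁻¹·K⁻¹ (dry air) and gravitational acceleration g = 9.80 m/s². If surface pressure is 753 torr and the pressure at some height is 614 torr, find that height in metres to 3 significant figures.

Scale height: H = RT/g = 287.1 × 291.5 / 9.80 = 8539.8 m.
Invert the barometric formula: z = H ln(P₀/P).
P₀/P = 753/614 = 1.2264; ln(1.2264) = 0.20408.
z = 8539.8 × 0.20408 = 1742.8 m.

z ≈ 1740 m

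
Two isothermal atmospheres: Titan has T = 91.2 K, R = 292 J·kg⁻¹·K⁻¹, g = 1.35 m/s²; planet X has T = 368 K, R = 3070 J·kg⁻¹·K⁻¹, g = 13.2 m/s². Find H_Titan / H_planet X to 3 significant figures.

H = RT/g for each body.
H_Titan = 292 × 91.2 / 1.35 = 19726 m.
H_planet X = 3070 × 368 / 13.2 = 85588 m.
H_Titan/H_planet X = 19726/85588 = 0.23048.

H_Titan/H_planet X ≈ 0.230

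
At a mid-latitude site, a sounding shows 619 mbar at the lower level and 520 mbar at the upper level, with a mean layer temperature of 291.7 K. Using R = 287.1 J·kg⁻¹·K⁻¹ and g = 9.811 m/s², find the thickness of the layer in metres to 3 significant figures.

Δz ≈ 1490 m

Hypsometric equation: Δz = (R T̄/g) ln(P₁/P₂).
R T̄/g = 287.1 × 291.7 / 9.811 = 8536.0 m.
ln(619/520) = ln(1.1904) = 0.17429.
Δz = 8536.0 × 0.17429 = 1487.7 m.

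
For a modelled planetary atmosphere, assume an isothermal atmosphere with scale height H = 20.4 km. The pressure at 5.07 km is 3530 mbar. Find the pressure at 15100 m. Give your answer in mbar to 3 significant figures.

Between two levels, P₂ = P₁ exp(−Δz/H) with Δz = z₂ − z₁.
Δz = 15100 − 5070.0 = 10030 m; Δz/H = 10030/20400 = 0.49167.
P₂ = 3530 × exp(−0.49167) = 3530 × 0.61160 = 2158.9 mbar.

P ≈ 2160 mbar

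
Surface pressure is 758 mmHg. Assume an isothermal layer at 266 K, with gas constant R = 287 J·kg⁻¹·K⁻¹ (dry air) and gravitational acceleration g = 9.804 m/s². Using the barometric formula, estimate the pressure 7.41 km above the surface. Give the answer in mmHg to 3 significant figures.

P ≈ 293 mmHg

Scale height: H = RT/g = 287 × 266 / 9.804 = 7786.8 m.
Barometric formula: P = P₀ exp(−z/H).
z/H = 7410.0/7786.8 = 0.95161; exp(−0.95161) = 0.38612.
P = 758 × 0.38612 = 292.68 mmHg.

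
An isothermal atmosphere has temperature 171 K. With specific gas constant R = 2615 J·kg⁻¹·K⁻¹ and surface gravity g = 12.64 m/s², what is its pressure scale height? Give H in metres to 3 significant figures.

H ≈ 35400 m

The scale height of an isothermal atmosphere is H = RT/g.
H = 2615 × 171 / 12.64 = 447160/12.64 = 35377 m.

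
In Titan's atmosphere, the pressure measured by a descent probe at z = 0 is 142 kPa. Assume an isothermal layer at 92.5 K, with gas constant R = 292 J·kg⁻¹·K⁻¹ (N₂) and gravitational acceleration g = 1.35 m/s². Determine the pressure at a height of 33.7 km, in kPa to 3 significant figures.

Scale height: H = RT/g = 292 × 92.5 / 1.35 = 20007 m.
Barometric formula: P = P₀ exp(−z/H).
z/H = 33700/20007 = 1.6844; exp(−1.6844) = 0.18556.
P = 142 × 0.18556 = 26.350 kPa.

P ≈ 26.3 kPa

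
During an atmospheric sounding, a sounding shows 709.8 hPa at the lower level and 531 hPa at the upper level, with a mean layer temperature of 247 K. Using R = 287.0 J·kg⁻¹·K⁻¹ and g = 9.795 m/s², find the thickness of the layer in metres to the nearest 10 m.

Δz ≈ 2100 m

Hypsometric equation: Δz = (R T̄/g) ln(P₁/P₂).
R T̄/g = 287.0 × 247 / 9.795 = 7237.3 m.
ln(709.8/531) = ln(1.3367) = 0.29020.
Δz = 7237.3 × 0.29020 = 2100.3 m.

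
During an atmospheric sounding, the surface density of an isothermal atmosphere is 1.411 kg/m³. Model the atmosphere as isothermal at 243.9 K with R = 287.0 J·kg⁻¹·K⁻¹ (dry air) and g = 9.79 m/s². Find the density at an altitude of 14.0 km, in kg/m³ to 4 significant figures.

Scale height: H = RT/g = 287.0 × 243.9 / 9.79 = 7150.1 m.
In an isothermal atmosphere, density decays like pressure: ρ = ρ₀ exp(−z/H).
z/H = 14000/7150.1 = 1.9580; exp(−1.9580) = 0.14114.
ρ = 1.411 × 0.14114 = 0.19915 kg/m³.

ρ ≈ 0.1991 kg/m³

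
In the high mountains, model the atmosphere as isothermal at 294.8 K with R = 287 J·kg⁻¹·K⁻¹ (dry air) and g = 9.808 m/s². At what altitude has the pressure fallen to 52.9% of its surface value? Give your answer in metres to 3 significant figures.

z ≈ 5490 m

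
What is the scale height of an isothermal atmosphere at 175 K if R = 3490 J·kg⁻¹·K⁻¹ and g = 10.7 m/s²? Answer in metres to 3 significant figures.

The scale height of an isothermal atmosphere is H = RT/g.
H = 3490 × 175 / 10.7 = 610750/10.7 = 57079 m.

H ≈ 57100 m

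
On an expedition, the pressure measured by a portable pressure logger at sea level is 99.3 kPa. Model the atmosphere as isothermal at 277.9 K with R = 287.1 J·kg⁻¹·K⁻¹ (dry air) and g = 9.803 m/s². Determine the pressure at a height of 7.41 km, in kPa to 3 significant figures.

Scale height: H = RT/g = 287.1 × 277.9 / 9.803 = 8138.8 m.
Barometric formula: P = P₀ exp(−z/H).
z/H = 7410.0/8138.8 = 0.91045; exp(−0.91045) = 0.40234.
P = 99.3 × 0.40234 = 39.952 kPa.

P ≈ 40.0 kPa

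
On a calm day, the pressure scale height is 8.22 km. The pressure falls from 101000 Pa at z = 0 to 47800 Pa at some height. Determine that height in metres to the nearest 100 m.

Invert the barometric formula: z = H ln(P₀/P).
P₀/P = 101000/47800 = 2.1130; ln(2.1130) = 0.74811.
z = 8220.0 × 0.74811 = 6149.5 m.

z ≈ 6100 m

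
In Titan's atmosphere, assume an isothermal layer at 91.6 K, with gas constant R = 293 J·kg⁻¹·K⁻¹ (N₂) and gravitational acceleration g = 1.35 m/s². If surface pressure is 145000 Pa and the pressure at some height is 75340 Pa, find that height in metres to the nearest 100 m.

Scale height: H = RT/g = 293 × 91.6 / 1.35 = 19881 m.
Invert the barometric formula: z = H ln(P₀/P).
P₀/P = 145000/75340 = 1.9246; ln(1.9246) = 0.65472.
z = 19881 × 0.65472 = 13016 m.

z ≈ 13000 m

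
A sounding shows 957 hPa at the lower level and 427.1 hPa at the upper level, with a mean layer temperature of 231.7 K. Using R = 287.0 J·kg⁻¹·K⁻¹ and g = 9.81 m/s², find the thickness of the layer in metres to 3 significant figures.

Hypsometric equation: Δz = (R T̄/g) ln(P₁/P₂).
R T̄/g = 287.0 × 231.7 / 9.81 = 6778.6 m.
ln(957/427.1) = ln(2.2407) = 0.80679.
Δz = 6778.6 × 0.80679 = 5468.9 m.

Δz ≈ 5470 m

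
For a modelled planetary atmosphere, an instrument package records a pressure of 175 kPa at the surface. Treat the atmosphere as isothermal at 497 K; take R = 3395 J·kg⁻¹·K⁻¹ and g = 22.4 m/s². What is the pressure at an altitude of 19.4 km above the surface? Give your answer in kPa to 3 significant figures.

P ≈ 135 kPa

Scale height: H = RT/g = 3395 × 497 / 22.4 = 75327 m.
Barometric formula: P = P₀ exp(−z/H).
z/H = 19400/75327 = 0.25754; exp(−0.25754) = 0.77295.
P = 175 × 0.77295 = 135.27 kPa.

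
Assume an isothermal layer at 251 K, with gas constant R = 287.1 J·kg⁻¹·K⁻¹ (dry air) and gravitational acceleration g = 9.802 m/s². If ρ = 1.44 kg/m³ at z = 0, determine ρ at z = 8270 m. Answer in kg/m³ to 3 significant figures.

Scale height: H = RT/g = 287.1 × 251 / 9.802 = 7351.8 m.
In an isothermal atmosphere, density decays like pressure: ρ = ρ₀ exp(−z/H).
z/H = 8270.0/7351.8 = 1.1249; exp(−1.1249) = 0.32468.
ρ = 1.44 × 0.32468 = 0.46754 kg/m³.

ρ ≈ 0.468 kg/m³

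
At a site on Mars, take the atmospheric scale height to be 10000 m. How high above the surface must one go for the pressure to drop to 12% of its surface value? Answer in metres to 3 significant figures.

z ≈ 21200 m

Set P/P₀ = exp(−z/H) = 0.12, so z = −H ln(0.12).
−ln(0.12) = 2.1203; z = 10000 × 2.1203 = 21203 m.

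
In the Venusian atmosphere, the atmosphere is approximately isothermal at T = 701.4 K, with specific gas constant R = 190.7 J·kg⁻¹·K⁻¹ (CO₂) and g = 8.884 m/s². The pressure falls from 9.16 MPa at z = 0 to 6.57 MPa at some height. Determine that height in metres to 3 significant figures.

z ≈ 5000 m

Scale height: H = RT/g = 190.7 × 701.4 / 8.884 = 15056 m.
Invert the barometric formula: z = H ln(P₀/P).
P₀/P = 9.16/6.57 = 1.3942; ln(1.3942) = 0.33232.
z = 15056 × 0.33232 = 5003.4 m.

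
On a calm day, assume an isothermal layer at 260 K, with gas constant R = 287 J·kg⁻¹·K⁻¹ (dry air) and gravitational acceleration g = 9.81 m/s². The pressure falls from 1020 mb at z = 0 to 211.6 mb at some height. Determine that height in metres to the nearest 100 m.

z ≈ 12000 m

Scale height: H = RT/g = 287 × 260 / 9.81 = 7606.5 m.
Invert the barometric formula: z = H ln(P₀/P).
P₀/P = 1020/211.6 = 4.8204; ln(4.8204) = 1.5729.
z = 7606.5 × 1.5729 = 11964 m.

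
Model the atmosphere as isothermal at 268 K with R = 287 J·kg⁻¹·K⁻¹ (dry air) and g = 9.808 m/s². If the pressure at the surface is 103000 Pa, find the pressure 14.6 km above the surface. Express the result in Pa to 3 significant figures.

Scale height: H = RT/g = 287 × 268 / 9.808 = 7842.2 m.
Barometric formula: P = P₀ exp(−z/H).
z/H = 14600/7842.2 = 1.8617; exp(−1.8617) = 0.15541.
P = 103000 × 0.15541 = 16007 Pa.

P ≈ 16000 Pa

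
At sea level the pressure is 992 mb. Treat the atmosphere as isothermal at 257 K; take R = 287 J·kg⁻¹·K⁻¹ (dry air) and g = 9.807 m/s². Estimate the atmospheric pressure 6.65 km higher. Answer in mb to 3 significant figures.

Scale height: H = RT/g = 287 × 257 / 9.807 = 7521.1 m.
Barometric formula: P = P₀ exp(−z/H).
z/H = 6650.0/7521.1 = 0.88418; exp(−0.88418) = 0.41305.
P = 992 × 0.41305 = 409.75 mb.

P ≈ 410 mb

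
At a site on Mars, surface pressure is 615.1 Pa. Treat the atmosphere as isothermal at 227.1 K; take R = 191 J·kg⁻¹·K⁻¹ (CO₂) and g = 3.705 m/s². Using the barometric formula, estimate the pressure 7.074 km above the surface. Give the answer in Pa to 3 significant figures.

Scale height: H = RT/g = 191 × 227.1 / 3.705 = 11707 m.
Barometric formula: P = P₀ exp(−z/H).
z/H = 7074.0/11707 = 0.60425; exp(−0.60425) = 0.54648.
P = 615.1 × 0.54648 = 336.14 Pa.

P ≈ 336 Pa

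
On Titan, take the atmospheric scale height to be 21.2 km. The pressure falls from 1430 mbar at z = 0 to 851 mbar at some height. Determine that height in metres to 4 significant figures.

Invert the barometric formula: z = H ln(P₀/P).
P₀/P = 1430/851 = 1.6804; ln(1.6804) = 0.51903.
z = 21200 × 0.51903 = 11003 m.

z ≈ 11000 m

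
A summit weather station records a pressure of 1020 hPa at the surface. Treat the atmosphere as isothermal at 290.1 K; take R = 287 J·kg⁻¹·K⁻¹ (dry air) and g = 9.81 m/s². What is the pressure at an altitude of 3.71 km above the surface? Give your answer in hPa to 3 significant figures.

P ≈ 659 hPa

Scale height: H = RT/g = 287 × 290.1 / 9.81 = 8487.1 m.
Barometric formula: P = P₀ exp(−z/H).
z/H = 3710.0/8487.1 = 0.43713; exp(−0.43713) = 0.64589.
P = 1020 × 0.64589 = 658.81 hPa.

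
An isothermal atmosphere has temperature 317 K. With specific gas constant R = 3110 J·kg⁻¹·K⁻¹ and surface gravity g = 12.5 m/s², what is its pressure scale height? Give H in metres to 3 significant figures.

The scale height of an isothermal atmosphere is H = RT/g.
H = 3110 × 317 / 12.5 = 985870/12.5 = 78870 m.

H ≈ 78900 m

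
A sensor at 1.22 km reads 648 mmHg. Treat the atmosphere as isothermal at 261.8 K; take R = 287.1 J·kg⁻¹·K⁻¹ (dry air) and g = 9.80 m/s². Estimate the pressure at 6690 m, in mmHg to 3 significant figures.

P ≈ 318 mmHg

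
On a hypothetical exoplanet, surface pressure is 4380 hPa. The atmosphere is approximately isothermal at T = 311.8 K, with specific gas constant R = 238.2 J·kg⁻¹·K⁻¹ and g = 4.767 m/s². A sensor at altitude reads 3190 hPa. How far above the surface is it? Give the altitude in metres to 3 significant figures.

z ≈ 4940 m

Scale height: H = RT/g = 238.2 × 311.8 / 4.767 = 15580 m.
Invert the barometric formula: z = H ln(P₀/P).
P₀/P = 4380/3190 = 1.3730; ln(1.3730) = 0.31700.
z = 15580 × 0.31700 = 4938.9 m.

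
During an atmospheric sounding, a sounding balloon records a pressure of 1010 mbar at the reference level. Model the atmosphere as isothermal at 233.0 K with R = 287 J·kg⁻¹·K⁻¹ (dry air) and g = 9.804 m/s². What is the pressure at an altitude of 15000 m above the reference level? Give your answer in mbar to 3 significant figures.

Scale height: H = RT/g = 287 × 233.0 / 9.804 = 6820.8 m.
Barometric formula: P = P₀ exp(−z/H).
z/H = 15000/6820.8 = 2.1992; exp(−2.1992) = 0.11089.
P = 1010 × 0.11089 = 112.00 mbar.

P ≈ 112 mbar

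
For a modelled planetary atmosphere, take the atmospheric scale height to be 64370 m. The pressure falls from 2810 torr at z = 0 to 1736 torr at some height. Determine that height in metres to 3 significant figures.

z ≈ 31000 m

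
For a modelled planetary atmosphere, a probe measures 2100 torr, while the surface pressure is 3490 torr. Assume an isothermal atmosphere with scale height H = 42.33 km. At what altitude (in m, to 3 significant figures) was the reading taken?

z ≈ 21500 m

Invert the barometric formula: z = H ln(P₀/P).
P₀/P = 3490/2100 = 1.6619; ln(1.6619) = 0.50796.
z = 42330 × 0.50796 = 21502 m.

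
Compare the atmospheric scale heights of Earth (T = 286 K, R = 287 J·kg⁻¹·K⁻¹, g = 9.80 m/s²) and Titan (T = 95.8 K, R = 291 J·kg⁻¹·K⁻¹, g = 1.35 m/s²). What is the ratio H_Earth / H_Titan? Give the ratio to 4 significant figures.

H_Earth/H_Titan ≈ 0.4056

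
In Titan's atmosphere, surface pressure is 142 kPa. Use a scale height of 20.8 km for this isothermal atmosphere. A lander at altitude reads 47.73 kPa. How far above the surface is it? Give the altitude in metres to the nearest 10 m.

Invert the barometric formula: z = H ln(P₀/P).
P₀/P = 142/47.73 = 2.9751; ln(2.9751) = 1.0903.
z = 20800 × 1.0903 = 22678 m.

z ≈ 22680 m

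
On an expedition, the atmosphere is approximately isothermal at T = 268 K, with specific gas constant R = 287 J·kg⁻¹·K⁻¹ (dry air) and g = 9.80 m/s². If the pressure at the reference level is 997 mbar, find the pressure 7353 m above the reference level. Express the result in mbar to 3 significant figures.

P ≈ 391 mbar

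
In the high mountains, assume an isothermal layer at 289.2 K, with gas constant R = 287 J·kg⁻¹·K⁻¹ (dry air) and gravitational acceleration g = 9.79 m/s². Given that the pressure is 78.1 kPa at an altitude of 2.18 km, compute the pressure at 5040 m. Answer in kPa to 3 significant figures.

P ≈ 55.7 kPa

Scale height: H = RT/g = 287 × 289.2 / 9.79 = 8478.1 m.
Between two levels, P₂ = P₁ exp(−Δz/H) with Δz = z₂ − z₁.
Δz = 5040.0 − 2180.0 = 2860.0 m; Δz/H = 2860.0/8478.1 = 0.33734.
P₂ = 78.1 × exp(−0.33734) = 78.1 × 0.71367 = 55.738 kPa.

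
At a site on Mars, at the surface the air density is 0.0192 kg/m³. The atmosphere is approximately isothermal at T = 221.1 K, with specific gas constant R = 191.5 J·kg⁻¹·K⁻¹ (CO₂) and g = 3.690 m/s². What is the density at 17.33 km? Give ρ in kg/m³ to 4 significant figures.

Scale height: H = RT/g = 191.5 × 221.1 / 3.690 = 11474 m.
In an isothermal atmosphere, density decays like pressure: ρ = ρ₀ exp(−z/H).
z/H = 17330/11474 = 1.5104; exp(−1.5104) = 0.22082.
ρ = 0.0192 × 0.22082 = 0.0042397 kg/m³.

ρ ≈ 0.004240 kg/m³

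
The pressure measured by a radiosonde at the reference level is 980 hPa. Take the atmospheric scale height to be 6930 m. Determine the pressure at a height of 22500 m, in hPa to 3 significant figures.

P ≈ 38.1 hPa

Barometric formula: P = P₀ exp(−z/H).
z/H = 22500/6930.0 = 3.2468; exp(−3.2468) = 0.038898.
P = 980 × 0.038898 = 38.120 hPa.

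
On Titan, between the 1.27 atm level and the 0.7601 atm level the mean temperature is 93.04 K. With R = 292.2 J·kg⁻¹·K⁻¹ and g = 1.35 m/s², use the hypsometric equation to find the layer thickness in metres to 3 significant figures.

Hypsometric equation: Δz = (R T̄/g) ln(P₁/P₂).
R T̄/g = 292.2 × 93.04 / 1.35 = 20138 m.
ln(1.27/0.7601) = ln(1.6708) = 0.51330.
Δz = 20138 × 0.51330 = 10337 m.

Δz ≈ 10300 m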